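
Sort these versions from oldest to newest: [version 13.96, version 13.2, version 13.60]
[version 13.2, version 13.60, version 13.96]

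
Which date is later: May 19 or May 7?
May 19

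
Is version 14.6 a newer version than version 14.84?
No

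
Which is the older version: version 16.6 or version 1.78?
version 1.78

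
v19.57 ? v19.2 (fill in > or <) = >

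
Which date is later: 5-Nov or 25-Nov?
25-Nov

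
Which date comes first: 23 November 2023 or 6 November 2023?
6 November 2023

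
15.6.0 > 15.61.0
False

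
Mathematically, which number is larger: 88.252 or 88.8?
88.8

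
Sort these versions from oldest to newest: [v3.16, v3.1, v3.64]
[v3.1, v3.16, v3.64]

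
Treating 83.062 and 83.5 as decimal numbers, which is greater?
83.5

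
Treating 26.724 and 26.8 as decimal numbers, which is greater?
26.8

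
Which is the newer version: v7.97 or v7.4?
v7.97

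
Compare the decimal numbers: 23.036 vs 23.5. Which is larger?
23.5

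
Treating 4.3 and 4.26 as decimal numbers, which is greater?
4.3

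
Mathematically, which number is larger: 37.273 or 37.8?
37.8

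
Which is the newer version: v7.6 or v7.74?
v7.74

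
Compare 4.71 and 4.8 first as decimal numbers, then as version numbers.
As decimals: 4.71 < 4.8. As versions: v4.71 > v4.8 (minor version 71 > 8).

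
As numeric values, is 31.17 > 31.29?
False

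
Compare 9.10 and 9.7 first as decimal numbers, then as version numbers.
As decimals: 9.10 < 9.7. As versions: v9.10 > v9.7 (minor version 10 > 7).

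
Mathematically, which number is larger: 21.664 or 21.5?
21.664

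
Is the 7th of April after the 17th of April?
No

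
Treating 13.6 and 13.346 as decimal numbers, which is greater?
13.6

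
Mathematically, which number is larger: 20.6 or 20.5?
20.6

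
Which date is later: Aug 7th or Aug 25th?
Aug 25th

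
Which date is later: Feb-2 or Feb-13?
Feb-13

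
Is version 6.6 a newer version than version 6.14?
No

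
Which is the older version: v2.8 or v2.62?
v2.8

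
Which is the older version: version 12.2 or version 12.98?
version 12.2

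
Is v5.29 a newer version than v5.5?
Yes. Version numbers are compared segment by segment as integers, not as decimals: minor version 29 > 5, so v5.29 > v5.5 (even though the decimal 5.29 < 5.5).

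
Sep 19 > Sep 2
True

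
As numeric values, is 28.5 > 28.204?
True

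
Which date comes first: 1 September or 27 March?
27 March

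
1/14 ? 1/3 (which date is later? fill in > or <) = >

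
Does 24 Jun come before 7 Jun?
No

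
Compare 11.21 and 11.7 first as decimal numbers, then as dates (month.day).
As decimals: 11.21 < 11.7. As dates: 11/21 is later than 11/7 (day 21 > day 7).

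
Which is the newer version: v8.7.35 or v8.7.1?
v8.7.35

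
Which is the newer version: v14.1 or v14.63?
v14.63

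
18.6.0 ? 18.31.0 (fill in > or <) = <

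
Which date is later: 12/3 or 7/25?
12/3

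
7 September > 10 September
False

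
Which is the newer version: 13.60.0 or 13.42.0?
13.60.0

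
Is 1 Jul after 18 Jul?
No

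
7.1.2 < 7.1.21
True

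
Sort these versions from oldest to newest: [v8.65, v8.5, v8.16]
[v8.5, v8.16, v8.65]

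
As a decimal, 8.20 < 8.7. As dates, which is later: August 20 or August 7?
August 20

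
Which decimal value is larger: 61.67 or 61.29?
61.67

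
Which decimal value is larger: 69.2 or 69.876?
69.876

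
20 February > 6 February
True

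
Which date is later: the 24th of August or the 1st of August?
the 24th of August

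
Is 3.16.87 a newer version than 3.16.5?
Yes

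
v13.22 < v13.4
False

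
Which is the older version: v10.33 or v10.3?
v10.3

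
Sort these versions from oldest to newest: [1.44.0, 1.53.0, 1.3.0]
[1.3.0, 1.44.0, 1.53.0]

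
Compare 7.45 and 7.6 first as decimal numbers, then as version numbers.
As decimals: 7.45 < 7.6. As versions: v7.45 > v7.6 (minor version 45 > 6).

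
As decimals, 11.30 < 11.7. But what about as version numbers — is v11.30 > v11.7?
True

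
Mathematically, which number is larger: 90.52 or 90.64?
90.64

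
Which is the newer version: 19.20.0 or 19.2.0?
19.20.0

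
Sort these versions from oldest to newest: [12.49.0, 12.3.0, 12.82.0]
[12.3.0, 12.49.0, 12.82.0]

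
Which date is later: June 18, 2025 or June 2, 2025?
June 18, 2025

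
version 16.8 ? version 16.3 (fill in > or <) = >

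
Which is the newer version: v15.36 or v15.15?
v15.36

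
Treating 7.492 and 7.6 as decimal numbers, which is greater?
7.6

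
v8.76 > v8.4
True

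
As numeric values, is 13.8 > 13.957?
False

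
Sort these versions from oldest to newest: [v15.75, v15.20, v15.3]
[v15.3, v15.20, v15.75]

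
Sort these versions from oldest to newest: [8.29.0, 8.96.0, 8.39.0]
[8.29.0, 8.39.0, 8.96.0]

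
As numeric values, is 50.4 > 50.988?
False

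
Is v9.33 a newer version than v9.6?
Yes. Version numbers are compared segment by segment as integers, not as decimals: minor version 33 > 6, so v9.33 > v9.6 (even though the decimal 9.33 < 9.6).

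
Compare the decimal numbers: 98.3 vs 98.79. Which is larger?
98.79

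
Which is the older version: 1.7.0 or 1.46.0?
1.7.0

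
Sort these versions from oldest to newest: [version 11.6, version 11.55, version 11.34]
[version 11.6, version 11.34, version 11.55]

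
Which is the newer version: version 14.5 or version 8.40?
version 14.5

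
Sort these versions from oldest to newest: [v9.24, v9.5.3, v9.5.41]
[v9.5.3, v9.5.41, v9.24]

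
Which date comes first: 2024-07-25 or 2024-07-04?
2024-07-04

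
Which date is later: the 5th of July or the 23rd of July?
the 23rd of July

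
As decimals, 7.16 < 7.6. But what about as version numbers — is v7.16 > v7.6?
True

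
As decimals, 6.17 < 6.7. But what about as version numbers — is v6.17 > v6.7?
True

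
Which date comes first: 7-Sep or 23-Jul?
23-Jul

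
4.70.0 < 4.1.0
False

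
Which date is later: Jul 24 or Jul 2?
Jul 24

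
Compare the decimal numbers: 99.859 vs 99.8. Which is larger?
99.859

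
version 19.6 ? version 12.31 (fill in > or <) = >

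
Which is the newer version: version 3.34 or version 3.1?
version 3.34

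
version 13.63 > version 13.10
True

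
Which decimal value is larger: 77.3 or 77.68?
77.68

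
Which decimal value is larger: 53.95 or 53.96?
53.96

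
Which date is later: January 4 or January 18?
January 18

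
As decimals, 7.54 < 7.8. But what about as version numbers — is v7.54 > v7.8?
True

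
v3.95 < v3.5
False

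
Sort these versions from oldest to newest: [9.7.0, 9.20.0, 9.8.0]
[9.7.0, 9.8.0, 9.20.0]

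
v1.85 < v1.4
False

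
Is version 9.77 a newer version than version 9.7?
Yes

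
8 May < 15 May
True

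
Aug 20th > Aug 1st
True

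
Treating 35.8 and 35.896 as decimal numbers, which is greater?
35.896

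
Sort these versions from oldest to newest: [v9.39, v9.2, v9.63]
[v9.2, v9.39, v9.63]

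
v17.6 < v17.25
True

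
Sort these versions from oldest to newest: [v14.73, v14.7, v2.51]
[v2.51, v14.7, v14.73]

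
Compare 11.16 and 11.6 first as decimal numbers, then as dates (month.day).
As decimals: 11.16 < 11.6. As dates: 11/16 is later than 11/6 (day 16 > day 6).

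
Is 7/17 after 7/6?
Yes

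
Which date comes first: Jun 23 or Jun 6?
Jun 6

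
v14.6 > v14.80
False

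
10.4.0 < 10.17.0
True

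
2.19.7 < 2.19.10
True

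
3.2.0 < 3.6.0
True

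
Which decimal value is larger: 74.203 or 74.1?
74.203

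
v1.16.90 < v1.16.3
False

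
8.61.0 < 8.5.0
False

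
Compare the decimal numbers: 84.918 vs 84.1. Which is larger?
84.918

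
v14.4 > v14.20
False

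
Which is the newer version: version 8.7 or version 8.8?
version 8.8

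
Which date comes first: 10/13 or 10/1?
10/1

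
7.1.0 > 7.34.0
False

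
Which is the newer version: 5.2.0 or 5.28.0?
5.28.0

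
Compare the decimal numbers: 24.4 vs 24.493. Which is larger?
24.493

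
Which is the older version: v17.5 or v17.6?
v17.5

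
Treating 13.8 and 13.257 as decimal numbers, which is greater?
13.8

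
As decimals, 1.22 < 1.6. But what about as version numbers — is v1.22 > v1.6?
True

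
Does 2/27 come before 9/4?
Yes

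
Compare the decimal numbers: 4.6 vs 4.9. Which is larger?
4.9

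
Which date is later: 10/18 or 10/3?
10/18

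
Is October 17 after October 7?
Yes. Day 17 comes after day 7 in October — this is a date comparison, not a decimal one (the decimal 10.17 would be smaller than 10.7).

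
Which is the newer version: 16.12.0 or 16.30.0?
16.30.0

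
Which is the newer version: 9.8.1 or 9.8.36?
9.8.36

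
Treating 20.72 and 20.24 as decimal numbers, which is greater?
20.72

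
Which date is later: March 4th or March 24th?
March 24th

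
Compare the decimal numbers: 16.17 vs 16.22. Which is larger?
16.22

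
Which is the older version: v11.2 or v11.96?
v11.2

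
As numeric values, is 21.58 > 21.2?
True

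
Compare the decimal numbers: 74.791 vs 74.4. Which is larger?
74.791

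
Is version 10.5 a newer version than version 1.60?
Yes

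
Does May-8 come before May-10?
Yes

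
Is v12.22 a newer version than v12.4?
Yes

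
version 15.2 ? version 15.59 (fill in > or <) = <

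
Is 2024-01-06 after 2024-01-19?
No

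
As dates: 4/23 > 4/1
True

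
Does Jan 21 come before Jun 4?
Yes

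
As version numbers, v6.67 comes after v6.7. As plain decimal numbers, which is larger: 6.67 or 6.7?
6.7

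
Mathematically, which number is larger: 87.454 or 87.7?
87.7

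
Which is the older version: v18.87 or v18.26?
v18.26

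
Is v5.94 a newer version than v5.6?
Yes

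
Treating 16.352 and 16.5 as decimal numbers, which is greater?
16.5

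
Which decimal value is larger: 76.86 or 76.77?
76.86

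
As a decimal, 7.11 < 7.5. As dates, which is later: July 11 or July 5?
July 11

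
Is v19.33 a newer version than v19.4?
Yes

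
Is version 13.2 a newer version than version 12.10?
Yes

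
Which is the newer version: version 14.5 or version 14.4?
version 14.5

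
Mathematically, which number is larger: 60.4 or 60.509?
60.509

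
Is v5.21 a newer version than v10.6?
No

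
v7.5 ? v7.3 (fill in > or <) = >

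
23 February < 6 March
True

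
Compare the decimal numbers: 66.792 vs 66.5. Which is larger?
66.792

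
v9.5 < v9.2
False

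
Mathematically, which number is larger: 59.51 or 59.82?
59.82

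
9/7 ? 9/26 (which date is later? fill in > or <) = <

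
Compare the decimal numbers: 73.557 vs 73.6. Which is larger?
73.6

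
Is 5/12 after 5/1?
Yes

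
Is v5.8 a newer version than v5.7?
Yes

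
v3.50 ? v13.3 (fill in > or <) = <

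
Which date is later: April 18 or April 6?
April 18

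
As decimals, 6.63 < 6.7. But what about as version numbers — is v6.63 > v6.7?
True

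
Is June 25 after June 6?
Yes. Day 25 comes after day 6 in June — this is a date comparison, not a decimal one (the decimal 6.25 would be smaller than 6.6).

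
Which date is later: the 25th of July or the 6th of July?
the 25th of July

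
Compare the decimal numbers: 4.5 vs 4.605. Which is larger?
4.605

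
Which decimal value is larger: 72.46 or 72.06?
72.46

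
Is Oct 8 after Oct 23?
No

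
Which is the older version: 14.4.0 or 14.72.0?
14.4.0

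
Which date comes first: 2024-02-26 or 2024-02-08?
2024-02-08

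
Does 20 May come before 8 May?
No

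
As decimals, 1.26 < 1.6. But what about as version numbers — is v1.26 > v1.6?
True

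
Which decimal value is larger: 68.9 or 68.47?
68.9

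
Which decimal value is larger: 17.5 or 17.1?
17.5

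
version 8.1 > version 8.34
False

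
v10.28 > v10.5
True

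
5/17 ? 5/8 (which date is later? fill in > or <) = >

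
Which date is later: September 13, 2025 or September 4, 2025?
September 13, 2025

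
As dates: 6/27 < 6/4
False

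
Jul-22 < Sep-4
True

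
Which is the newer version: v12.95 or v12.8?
v12.95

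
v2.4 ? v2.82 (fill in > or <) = <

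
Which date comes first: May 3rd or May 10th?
May 3rd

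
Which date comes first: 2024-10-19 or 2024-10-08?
2024-10-08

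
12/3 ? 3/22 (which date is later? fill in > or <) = >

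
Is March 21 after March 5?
Yes. Day 21 comes after day 5 in March — this is a date comparison, not a decimal one (the decimal 3.21 would be smaller than 3.5).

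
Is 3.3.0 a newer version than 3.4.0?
No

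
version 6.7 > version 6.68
False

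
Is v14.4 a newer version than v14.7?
No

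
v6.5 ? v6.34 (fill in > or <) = <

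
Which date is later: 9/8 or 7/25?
9/8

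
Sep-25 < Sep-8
False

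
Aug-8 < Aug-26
True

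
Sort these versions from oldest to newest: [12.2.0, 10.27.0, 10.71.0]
[10.27.0, 10.71.0, 12.2.0]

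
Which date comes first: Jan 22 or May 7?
Jan 22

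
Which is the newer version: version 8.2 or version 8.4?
version 8.4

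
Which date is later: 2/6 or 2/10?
2/10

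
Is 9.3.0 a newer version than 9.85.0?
No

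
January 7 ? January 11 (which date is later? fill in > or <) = <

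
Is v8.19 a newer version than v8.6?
Yes. Version numbers are compared segment by segment as integers, not as decimals: minor version 19 > 6, so v8.19 > v8.6 (even though the decimal 8.19 < 8.6).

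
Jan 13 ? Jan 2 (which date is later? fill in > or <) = >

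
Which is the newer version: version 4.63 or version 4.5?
version 4.63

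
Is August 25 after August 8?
Yes. Day 25 comes after day 8 in August — this is a date comparison, not a decimal one (the decimal 8.25 would be smaller than 8.8).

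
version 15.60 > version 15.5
True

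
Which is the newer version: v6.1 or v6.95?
v6.95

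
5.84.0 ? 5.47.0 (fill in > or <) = >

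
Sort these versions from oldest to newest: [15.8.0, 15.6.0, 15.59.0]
[15.6.0, 15.8.0, 15.59.0]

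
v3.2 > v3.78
False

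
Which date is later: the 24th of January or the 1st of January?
the 24th of January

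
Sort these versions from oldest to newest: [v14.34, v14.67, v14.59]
[v14.34, v14.59, v14.67]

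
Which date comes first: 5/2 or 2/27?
2/27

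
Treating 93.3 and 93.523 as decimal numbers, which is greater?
93.523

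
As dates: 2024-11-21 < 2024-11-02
False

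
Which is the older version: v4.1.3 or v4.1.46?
v4.1.3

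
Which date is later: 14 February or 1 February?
14 February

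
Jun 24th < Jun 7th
False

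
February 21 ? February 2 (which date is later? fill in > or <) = >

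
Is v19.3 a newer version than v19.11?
No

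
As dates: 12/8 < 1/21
False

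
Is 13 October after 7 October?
Yes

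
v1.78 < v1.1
False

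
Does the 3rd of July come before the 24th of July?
Yes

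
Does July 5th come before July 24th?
Yes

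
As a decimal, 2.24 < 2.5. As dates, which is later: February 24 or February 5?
February 24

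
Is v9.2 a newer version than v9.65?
No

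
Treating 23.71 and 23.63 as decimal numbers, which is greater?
23.71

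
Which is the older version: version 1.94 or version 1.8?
version 1.8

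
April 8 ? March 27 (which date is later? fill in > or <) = >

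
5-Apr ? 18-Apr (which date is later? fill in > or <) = <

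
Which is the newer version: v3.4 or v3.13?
v3.13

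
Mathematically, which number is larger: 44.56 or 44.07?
44.56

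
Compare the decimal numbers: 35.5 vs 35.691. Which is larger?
35.691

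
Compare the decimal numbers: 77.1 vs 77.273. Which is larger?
77.273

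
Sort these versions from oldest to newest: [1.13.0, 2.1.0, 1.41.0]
[1.13.0, 1.41.0, 2.1.0]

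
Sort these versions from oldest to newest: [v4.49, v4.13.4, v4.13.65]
[v4.13.4, v4.13.65, v4.49]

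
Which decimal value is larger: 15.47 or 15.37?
15.47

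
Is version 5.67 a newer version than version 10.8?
No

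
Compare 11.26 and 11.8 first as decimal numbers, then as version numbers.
As decimals: 11.26 < 11.8. As versions: v11.26 > v11.8 (minor version 26 > 8).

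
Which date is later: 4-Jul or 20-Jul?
20-Jul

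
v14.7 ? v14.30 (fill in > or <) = <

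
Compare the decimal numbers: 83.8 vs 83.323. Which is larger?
83.8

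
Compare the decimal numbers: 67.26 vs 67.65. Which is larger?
67.65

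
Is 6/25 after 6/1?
Yes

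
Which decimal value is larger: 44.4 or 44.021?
44.4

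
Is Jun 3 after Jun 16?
No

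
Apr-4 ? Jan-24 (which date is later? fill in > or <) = >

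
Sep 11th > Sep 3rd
True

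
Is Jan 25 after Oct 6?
No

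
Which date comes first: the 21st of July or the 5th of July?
the 5th of July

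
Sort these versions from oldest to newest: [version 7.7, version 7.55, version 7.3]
[version 7.3, version 7.7, version 7.55]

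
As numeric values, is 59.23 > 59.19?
True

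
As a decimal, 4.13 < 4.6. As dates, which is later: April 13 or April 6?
April 13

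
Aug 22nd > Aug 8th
True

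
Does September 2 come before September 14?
Yes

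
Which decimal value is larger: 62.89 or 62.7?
62.89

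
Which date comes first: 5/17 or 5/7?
5/7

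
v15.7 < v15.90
True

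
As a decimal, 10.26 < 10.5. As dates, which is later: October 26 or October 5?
October 26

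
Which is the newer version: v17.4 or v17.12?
v17.12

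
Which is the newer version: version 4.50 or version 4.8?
version 4.50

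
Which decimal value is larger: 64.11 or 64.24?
64.24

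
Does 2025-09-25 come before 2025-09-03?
No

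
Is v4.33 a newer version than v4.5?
Yes. Version numbers are compared segment by segment as integers, not as decimals: minor version 33 > 5, so v4.33 > v4.5 (even though the decimal 4.33 < 4.5).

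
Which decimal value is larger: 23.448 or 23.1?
23.448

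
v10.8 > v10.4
True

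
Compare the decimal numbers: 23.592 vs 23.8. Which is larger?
23.8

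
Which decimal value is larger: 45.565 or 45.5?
45.565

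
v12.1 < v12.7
True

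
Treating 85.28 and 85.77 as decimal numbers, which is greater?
85.77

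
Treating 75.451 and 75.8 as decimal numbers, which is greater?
75.8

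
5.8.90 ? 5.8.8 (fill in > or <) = >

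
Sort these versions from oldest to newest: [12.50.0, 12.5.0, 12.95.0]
[12.5.0, 12.50.0, 12.95.0]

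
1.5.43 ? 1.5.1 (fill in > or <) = >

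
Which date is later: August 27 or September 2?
September 2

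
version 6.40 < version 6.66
True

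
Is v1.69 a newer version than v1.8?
Yes. Version numbers are compared segment by segment as integers, not as decimals: minor version 69 > 8, so v1.69 > v1.8 (even though the decimal 1.69 < 1.8).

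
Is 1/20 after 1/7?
Yes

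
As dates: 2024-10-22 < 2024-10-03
False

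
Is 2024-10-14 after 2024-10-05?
Yes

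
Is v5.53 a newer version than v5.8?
Yes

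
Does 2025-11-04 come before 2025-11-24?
Yes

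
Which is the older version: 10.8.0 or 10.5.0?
10.5.0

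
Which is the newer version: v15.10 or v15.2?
v15.10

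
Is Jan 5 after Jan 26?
No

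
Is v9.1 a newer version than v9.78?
No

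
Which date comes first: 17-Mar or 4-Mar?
4-Mar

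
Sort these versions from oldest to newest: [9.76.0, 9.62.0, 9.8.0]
[9.8.0, 9.62.0, 9.76.0]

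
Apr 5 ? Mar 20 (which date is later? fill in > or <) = >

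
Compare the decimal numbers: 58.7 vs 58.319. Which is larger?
58.7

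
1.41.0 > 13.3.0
False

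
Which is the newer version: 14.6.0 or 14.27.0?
14.27.0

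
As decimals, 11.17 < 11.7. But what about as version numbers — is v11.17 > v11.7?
True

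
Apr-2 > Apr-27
False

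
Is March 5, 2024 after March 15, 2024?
No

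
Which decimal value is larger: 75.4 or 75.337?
75.4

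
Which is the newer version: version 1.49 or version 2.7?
version 2.7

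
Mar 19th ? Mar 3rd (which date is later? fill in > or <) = >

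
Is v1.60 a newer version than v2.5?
No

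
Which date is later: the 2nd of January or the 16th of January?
the 16th of January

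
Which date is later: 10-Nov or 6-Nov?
10-Nov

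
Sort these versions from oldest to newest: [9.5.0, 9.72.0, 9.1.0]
[9.1.0, 9.5.0, 9.72.0]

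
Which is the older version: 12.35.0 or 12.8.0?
12.8.0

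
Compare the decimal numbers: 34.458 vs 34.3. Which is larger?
34.458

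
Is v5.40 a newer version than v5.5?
Yes. Version numbers are compared segment by segment as integers, not as decimals: minor version 40 > 5, so v5.40 > v5.5 (even though the decimal 5.40 < 5.5).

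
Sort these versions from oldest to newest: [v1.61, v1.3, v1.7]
[v1.3, v1.7, v1.61]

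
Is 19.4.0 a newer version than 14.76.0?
Yes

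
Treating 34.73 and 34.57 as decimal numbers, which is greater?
34.73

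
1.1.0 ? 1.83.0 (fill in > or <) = <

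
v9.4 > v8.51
True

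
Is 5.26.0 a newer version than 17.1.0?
No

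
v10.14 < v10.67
True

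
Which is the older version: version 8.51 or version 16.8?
version 8.51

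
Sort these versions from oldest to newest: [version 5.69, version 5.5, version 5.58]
[version 5.5, version 5.58, version 5.69]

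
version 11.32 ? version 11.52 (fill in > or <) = <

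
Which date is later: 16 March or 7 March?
16 March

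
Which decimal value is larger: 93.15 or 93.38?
93.38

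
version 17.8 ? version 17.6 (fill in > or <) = >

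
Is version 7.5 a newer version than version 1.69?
Yes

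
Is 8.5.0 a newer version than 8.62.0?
No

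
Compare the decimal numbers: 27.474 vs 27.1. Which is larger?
27.474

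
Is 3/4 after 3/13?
No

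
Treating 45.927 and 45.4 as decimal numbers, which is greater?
45.927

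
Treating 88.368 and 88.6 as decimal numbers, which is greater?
88.6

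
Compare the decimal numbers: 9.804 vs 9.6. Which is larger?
9.804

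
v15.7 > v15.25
False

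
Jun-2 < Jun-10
True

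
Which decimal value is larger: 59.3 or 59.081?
59.3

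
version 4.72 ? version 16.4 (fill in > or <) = <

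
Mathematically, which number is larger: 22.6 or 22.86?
22.86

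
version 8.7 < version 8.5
False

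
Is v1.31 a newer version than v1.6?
Yes. Version numbers are compared segment by segment as integers, not as decimals: minor version 31 > 6, so v1.31 > v1.6 (even though the decimal 1.31 < 1.6).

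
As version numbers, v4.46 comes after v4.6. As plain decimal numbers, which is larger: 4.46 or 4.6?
4.6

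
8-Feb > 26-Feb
False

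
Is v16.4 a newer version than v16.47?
No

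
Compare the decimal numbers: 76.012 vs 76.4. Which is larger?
76.4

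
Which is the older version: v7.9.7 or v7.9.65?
v7.9.7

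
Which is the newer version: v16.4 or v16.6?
v16.6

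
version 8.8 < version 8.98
True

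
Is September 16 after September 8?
Yes. Day 16 comes after day 8 in September — this is a date comparison, not a decimal one (the decimal 9.16 would be smaller than 9.8).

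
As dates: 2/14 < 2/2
False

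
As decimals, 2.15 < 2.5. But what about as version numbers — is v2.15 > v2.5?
True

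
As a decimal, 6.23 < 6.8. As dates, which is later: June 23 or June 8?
June 23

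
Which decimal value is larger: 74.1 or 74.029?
74.1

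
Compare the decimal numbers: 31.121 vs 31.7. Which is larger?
31.7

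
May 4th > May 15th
False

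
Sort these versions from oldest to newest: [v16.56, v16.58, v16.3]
[v16.3, v16.56, v16.58]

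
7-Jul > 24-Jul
False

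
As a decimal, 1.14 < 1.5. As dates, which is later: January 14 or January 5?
January 14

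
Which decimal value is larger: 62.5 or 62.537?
62.537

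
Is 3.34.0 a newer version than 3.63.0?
No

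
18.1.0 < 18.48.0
True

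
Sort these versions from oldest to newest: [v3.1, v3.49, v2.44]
[v2.44, v3.1, v3.49]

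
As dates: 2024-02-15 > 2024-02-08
True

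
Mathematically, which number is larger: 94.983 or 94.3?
94.983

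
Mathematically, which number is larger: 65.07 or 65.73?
65.73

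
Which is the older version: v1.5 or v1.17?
v1.5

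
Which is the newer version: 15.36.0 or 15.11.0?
15.36.0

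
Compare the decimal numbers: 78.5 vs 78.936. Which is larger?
78.936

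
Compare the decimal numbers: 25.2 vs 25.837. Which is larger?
25.837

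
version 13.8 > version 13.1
True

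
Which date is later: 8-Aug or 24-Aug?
24-Aug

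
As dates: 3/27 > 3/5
True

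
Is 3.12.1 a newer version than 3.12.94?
No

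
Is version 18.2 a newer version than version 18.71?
No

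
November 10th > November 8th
True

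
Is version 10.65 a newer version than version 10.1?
Yes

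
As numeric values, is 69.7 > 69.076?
True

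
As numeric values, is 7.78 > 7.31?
True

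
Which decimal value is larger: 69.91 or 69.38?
69.91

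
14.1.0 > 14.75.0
False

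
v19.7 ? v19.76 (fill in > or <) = <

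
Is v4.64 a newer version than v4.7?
Yes. Version numbers are compared segment by segment as integers, not as decimals: minor version 64 > 7, so v4.64 > v4.7 (even though the decimal 4.64 < 4.7).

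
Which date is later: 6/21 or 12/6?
12/6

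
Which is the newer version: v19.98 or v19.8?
v19.98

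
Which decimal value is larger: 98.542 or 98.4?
98.542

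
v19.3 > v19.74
False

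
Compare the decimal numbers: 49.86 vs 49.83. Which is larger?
49.86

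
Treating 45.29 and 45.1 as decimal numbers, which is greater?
45.29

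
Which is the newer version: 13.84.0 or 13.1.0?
13.84.0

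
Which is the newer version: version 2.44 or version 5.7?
version 5.7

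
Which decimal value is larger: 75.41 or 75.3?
75.41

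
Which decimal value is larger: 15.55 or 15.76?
15.76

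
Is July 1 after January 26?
Yes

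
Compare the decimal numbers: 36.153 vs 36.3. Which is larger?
36.3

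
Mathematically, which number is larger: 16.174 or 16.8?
16.8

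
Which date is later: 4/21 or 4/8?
4/21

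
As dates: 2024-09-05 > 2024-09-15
False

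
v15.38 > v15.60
False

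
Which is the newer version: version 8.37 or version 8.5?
version 8.37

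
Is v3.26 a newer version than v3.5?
Yes. Version numbers are compared segment by segment as integers, not as decimals: minor version 26 > 5, so v3.26 > v3.5 (even though the decimal 3.26 < 3.5).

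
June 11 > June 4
True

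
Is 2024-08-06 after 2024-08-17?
No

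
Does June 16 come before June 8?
No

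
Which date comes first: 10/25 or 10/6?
10/6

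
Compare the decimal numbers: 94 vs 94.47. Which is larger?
94.47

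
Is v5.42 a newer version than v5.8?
Yes. Version numbers are compared segment by segment as integers, not as decimals: minor version 42 > 8, so v5.42 > v5.8 (even though the decimal 5.42 < 5.8).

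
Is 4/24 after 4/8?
Yes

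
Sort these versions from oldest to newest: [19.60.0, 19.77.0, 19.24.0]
[19.24.0, 19.60.0, 19.77.0]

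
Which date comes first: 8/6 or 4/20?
4/20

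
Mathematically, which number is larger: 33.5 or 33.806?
33.806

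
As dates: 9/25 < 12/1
True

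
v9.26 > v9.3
True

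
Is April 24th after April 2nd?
Yes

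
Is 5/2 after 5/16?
No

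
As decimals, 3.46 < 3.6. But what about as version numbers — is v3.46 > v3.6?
True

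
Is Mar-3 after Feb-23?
Yes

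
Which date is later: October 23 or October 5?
October 23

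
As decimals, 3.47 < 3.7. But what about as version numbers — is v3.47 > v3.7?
True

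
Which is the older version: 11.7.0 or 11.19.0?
11.7.0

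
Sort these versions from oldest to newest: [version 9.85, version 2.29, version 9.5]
[version 2.29, version 9.5, version 9.85]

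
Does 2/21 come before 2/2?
No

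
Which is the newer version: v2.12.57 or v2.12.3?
v2.12.57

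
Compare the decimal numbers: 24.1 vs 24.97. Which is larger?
24.97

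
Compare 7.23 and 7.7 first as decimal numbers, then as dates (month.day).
As decimals: 7.23 < 7.7. As dates: 7/23 is later than 7/7 (day 23 > day 7).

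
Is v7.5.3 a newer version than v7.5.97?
No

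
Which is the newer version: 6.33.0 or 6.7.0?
6.33.0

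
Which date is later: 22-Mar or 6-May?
6-May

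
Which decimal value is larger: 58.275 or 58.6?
58.6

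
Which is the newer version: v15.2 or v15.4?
v15.4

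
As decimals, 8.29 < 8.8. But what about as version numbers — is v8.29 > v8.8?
True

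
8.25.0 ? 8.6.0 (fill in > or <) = >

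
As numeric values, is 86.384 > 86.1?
True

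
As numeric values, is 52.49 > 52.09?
True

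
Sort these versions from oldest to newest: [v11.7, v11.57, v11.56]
[v11.7, v11.56, v11.57]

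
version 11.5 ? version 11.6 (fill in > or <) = <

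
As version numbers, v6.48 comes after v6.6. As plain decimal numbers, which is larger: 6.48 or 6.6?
6.6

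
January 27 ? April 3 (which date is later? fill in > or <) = <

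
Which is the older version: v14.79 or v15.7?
v14.79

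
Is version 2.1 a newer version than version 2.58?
No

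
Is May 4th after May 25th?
No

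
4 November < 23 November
True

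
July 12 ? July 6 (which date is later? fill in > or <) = >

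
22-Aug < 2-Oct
True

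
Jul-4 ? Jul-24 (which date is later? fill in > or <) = <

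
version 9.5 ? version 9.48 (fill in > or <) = <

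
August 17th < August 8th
False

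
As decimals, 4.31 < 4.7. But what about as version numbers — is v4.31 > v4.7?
True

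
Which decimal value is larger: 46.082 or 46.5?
46.5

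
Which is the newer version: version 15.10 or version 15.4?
version 15.10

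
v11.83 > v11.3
True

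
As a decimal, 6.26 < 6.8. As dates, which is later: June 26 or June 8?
June 26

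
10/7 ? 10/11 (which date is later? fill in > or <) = <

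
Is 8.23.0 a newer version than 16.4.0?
No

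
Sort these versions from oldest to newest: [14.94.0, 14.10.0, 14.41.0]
[14.10.0, 14.41.0, 14.94.0]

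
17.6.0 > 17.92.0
False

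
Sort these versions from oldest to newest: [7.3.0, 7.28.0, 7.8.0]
[7.3.0, 7.8.0, 7.28.0]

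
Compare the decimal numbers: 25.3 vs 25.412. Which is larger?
25.412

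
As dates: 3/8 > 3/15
False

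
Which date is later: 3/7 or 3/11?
3/11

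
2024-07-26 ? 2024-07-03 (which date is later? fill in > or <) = >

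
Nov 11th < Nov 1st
False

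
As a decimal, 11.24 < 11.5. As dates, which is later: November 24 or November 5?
November 24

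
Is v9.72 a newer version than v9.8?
Yes. Version numbers are compared segment by segment as integers, not as decimals: minor version 72 > 8, so v9.72 > v9.8 (even though the decimal 9.72 < 9.8).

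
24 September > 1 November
False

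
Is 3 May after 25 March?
Yes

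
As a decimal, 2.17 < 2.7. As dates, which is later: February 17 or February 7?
February 17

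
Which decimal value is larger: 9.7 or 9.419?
9.7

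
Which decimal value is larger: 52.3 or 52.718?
52.718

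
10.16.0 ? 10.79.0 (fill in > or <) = <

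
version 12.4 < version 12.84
True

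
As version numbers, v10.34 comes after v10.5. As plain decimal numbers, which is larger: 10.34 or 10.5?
10.5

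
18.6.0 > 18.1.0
True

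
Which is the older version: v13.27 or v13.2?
v13.2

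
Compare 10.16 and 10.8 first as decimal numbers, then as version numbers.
As decimals: 10.16 < 10.8. As versions: v10.16 > v10.8 (minor version 16 > 8).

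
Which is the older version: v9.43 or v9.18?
v9.18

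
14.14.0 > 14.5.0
True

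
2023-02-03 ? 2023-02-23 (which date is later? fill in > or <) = <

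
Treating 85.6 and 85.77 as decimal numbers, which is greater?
85.77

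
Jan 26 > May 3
False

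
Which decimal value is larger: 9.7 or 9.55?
9.7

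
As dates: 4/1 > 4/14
False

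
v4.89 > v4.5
True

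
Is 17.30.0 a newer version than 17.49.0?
No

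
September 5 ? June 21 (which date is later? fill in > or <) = >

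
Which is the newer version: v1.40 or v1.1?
v1.40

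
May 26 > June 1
False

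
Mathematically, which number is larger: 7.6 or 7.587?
7.6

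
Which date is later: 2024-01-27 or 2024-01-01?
2024-01-27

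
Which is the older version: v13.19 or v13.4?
v13.4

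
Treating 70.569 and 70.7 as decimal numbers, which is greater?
70.7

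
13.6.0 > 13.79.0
False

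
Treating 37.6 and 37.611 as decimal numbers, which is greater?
37.611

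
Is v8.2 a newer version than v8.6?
No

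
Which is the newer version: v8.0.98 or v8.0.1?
v8.0.98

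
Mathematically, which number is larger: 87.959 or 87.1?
87.959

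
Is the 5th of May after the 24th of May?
No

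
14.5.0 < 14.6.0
True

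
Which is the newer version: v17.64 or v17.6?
v17.64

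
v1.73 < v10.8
True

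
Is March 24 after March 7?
Yes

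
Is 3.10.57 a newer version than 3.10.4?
Yes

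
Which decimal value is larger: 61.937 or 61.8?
61.937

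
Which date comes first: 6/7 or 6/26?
6/7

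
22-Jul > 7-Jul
True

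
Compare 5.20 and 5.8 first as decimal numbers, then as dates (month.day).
As decimals: 5.20 < 5.8. As dates: 5/20 is later than 5/8 (day 20 > day 8).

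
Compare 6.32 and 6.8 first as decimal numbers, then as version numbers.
As decimals: 6.32 < 6.8. As versions: v6.32 > v6.8 (minor version 32 > 8).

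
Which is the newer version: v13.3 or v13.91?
v13.91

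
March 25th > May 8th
False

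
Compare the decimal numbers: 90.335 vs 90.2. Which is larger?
90.335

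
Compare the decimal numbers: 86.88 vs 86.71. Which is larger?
86.88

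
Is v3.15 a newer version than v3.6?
Yes. Version numbers are compared segment by segment as integers, not as decimals: minor version 15 > 6, so v3.15 > v3.6 (even though the decimal 3.15 < 3.6).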